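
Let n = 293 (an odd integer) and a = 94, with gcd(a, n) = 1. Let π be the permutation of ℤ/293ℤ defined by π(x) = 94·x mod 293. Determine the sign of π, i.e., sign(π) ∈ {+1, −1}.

Start at x=150: 150 → 36 → 161 → 191 → 81 → 289 → 210 → … (one orbit).
The orbit structure of x ↦ 94x mod 293: 5 orbits of sizes [73, 73, 73, 73, 1].
With 5 cycles on 293 points, sign = (−1)^{293−5} = +1.

+1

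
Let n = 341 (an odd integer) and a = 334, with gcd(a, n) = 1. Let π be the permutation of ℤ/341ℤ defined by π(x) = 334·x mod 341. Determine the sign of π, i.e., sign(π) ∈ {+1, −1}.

Start at x=4: 4 → 313 → 196 → 333 → 56 → 290 → 16 → … (one orbit).
14 cycles of lengths [30, 30, 30, 30, 30, 30, 30, 30, 30, 30, 30, 5, 5, 1].
14 cycles on 341: each ℓ→(−1)^(ℓ−1), product (−1)^327 = -1.
Check: (334/341) = -1 by Zolotarev.

-1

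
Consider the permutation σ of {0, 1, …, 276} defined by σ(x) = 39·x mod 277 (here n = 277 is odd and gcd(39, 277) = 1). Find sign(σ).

+1

Trace 112: π^k(112) = [112, 213, 274, 160, 146, 154, 189] for k=0..6.
π_39 has 3 disjoint cycles with lengths [138, 138, 1] on {0,…,276}.
3 cycles on 277: each ℓ→(−1)^(ℓ−1), product (−1)^274 = +1.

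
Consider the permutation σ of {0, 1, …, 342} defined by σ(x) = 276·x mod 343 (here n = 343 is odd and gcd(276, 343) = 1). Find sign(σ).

-1

Trace 197: π^k(197) = [197, 178, 79, 195, 312, 19, 99] for k=0..6.
Decompose π into cycles: lengths [42, 42, 42, 42, 42, 42, 42, 6, 6, 6, 6, 6, 6, 6, 6, 1] (16 cycles, including the fixed point 0).
n − c = 343 − 16 = 327; sign = (−1)^327 = -1.
The Jacobi symbol (276|343) = -1 (Zolotarev) agrees.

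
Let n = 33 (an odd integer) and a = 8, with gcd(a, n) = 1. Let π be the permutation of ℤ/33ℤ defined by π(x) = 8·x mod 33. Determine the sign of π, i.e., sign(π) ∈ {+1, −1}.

+1

Orbit of 32 under x↦8x: [32, 25, 2, 16, 29, 1, 8]… (length divides ord_33(8)).
Cycle type of π: 10×3 + 2 + 1; total 5 cycles.
33 − 5 = 28 transpositions; sign(π) = (−1)^28 = +1.
Via Zolotarev, sign(π_{8}) = (8|33) = +1.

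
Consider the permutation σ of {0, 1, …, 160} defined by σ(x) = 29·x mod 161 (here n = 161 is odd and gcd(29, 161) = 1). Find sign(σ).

+1

Orbit of 36 under x↦29x: [36, 78, 8, 71, 127, 141, 64]… (length divides ord_161(29)).
π_29 has 21 disjoint cycles with lengths [11, 11, 11, 11, 11, 11, 11, 11, 11, 11, 11, 11, 11, 11, 1, 1, 1, 1, 1, 1, 1] on {0,…,160}.
21 cycles on 161: each ℓ→(−1)^(ℓ−1), product (−1)^140 = +1.
The Jacobi symbol (29|161) = +1 (Zolotarev) agrees.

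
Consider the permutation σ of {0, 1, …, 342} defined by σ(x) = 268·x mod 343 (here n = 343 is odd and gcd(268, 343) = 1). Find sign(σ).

+1

Trace 36: π^k(36) = [36, 44, 130, 197, 317, 235, 211] for k=0..6.
Cycle lengths of π_268 on ℤ/343ℤ: [147, 147, 21, 21, 3, 3, 1]; 7 cycles in total.
sign(π) = (−1)^{n − #cycles} = (−1)^{343−7} = (−1)^336 = +1.
Check: (268/343) = +1 by Zolotarev.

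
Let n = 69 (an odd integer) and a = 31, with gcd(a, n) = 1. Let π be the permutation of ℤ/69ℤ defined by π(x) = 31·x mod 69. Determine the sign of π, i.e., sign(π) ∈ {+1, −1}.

Start at x=4: 4 → 55 → 49 → 1 → 31 → 64 → 52 → … (one orbit).
Cycle lengths of π_31 on ℤ/69ℤ: [11, 11, 11, 11, 11, 11, 1, 1, 1]; 9 cycles in total.
sign(π) = (−1)^{n − #cycles} = (−1)^{69−9} = (−1)^60 = +1.

+1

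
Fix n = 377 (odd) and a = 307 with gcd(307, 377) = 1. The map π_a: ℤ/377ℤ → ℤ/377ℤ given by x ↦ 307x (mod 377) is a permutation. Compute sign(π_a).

+1

Orbit of 1 under x↦307x: [1, 307, 376, 70]… (length divides ord_377(307)).
Cycle type of π: 4×94 + 1; total 95 cycles.
95 cycles on 377: each ℓ→(−1)^(ℓ−1), product (−1)^282 = +1.
Via Zolotarev, sign(π_{307}) = (307|377) = +1.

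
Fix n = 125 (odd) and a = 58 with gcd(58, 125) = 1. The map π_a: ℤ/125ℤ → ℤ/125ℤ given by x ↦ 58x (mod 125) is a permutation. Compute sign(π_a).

-1

Start at x=34: 34 → 97 → 1 → 58 → 114 → 112 → 121 → … (one orbit).
π_58 has 4 disjoint cycles with lengths [100, 20, 4, 1] on {0,…,124}.
With 4 cycles on 125 points, sign = (−1)^{125−4} = -1.
Zolotarev: (58|125) = -1, matching the cycle-count sign.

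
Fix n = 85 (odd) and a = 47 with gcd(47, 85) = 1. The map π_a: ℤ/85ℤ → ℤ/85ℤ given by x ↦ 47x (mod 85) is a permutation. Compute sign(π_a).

-1

Start at x=1: 1 → 47 → 84 → 38 → 1 (one orbit).
Decompose π into cycles: lengths [4, 4, 4, 4, 4, 4, 4, 4, 4, 4, 4, 4, 4, 4, 4, 4, 4, 4, 4, 4, 4, 1] (22 cycles, including the fixed point 0).
n − c = 85 − 22 = 63; sign = (−1)^63 = -1.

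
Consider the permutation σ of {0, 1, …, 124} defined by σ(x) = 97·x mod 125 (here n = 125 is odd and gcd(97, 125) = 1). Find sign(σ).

-1

Trace 59: π^k(59) = [59, 98, 6, 82, 79, 38, 61] for k=0..6.
The orbit structure of x ↦ 97x mod 125: 4 orbits of sizes [100, 20, 4, 1].
sign(π) = (−1)^{n − #cycles} = (−1)^{125−4} = (−1)^121 = -1.
Zolotarev: (97|125) = -1, matching the cycle-count sign.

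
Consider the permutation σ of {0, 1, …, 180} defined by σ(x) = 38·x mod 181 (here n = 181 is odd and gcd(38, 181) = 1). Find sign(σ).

+1

Start at x=27: 27 → 121 → 73 → 59 → 70 → 126 → 82 → … (one orbit).
Decompose π into cycles: lengths [45, 45, 45, 45, 1] (5 cycles, including the fixed point 0).
Σ(ℓ_i−1) = 181−5 = 176; sign = (−1)^176 = +1.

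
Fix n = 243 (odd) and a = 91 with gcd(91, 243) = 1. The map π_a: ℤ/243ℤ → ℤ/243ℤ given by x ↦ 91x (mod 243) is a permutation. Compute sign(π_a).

+1

Orbit of 19 under x↦91x: [19, 28, 118, 46, 55, 145, 73]… (length divides ord_243(91)).
Cycle lengths of π_91 on ℤ/243ℤ: [27, 27, 27, 27, 27, 27, 9, 9, 9, 9, 9, 9, 3, 3, 3, 3, 3, 3, 1, 1, 1, 1, 1, 1, 1, 1, 1]; 27 cycles in total.
27 cycles on 243: each ℓ→(−1)^(ℓ−1), product (−1)^216 = +1.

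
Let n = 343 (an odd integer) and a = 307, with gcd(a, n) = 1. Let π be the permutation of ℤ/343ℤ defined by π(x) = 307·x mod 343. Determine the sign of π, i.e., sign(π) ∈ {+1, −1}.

Orbit of 230 under x↦307x: [230, 295, 13, 218, 41, 239, 314]… (length divides ord_343(307)).
10 cycles of lengths [98, 98, 98, 14, 14, 14, 2, 2, 2, 1].
With 10 cycles on 343 points, sign = (−1)^{343−10} = -1.

-1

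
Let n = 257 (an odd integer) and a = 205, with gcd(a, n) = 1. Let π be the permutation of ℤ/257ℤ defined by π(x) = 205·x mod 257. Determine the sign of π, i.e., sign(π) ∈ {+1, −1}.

Trace 61: π^k(61) = [61, 169, 207, 30, 239, 165, 158] for k=0..6.
The orbit structure of x ↦ 205x mod 257: 3 orbits of sizes [128, 128, 1].
Σ(ℓ_i−1) = 257−3 = 254; sign = (−1)^254 = +1.
(205|257)_J = +1 (Zolotarev's lemma cross-check).

+1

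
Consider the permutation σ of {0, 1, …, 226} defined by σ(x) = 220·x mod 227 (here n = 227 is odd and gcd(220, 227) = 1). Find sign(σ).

Start at x=109: 109 → 145 → 120 → 68 → 205 → 154 → 57 → … (one orbit).
The orbit structure of x ↦ 220x mod 227: 2 orbits of sizes [226, 1].
Σ(ℓ_i−1) = 227−2 = 225; sign = (−1)^225 = -1.

-1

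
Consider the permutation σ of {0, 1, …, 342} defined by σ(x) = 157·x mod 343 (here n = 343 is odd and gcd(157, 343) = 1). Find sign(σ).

Orbit of 54 under x↦157x: [54, 246, 206, 100, 265, 102, 236]… (length divides ord_343(157)).
Cycle type of π: 294 + 42 + 6 + 1; total 4 cycles.
4 cycles on 343: each ℓ→(−1)^(ℓ−1), product (−1)^339 = -1.
Via Zolotarev, sign(π_{157}) = (157|343) = -1.

-1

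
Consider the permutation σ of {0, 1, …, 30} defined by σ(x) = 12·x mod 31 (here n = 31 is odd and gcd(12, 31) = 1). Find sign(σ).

Start at x=26: 26 → 2 → 24 → 9 → 15 → 25 → 21 → … (one orbit).
Cycle lengths of π_12 on ℤ/31ℤ: [30, 1]; 2 cycles in total.
Σ(ℓ_i−1) = 31−2 = 29; sign = (−1)^29 = -1.

-1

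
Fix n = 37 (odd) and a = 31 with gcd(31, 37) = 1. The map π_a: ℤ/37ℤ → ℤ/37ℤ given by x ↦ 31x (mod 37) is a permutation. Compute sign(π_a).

Start at x=36: 36 → 6 → 1 → 31 → 36 (one orbit).
The orbit structure of x ↦ 31x mod 37: 10 orbits of sizes [4, 4, 4, 4, 4, 4, 4, 4, 4, 1].
10 cycles on 37: each ℓ→(−1)^(ℓ−1), product (−1)^27 = -1.

-1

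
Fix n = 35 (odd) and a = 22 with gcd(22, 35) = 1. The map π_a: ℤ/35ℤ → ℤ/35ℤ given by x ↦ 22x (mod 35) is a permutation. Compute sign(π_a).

-1

Trace 8: π^k(8) = [8, 1, 22, 29] for k=0..3.
The orbit structure of x ↦ 22x mod 35: 14 orbits of sizes [4, 4, 4, 4, 4, 4, 4, 1, 1, 1, 1, 1, 1, 1].
With 14 cycles on 35 points, sign = (−1)^{35−14} = -1.
Zolotarev: (22|35) = -1, matching the cycle-count sign.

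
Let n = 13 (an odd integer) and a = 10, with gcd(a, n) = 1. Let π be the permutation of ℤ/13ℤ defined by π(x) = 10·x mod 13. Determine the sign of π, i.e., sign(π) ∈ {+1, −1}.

+1

Start at x=12: 12 → 3 → 4 → 1 → 10 → 9 → 12 (one orbit).
Cycle type of π: 6×2 + 1; total 3 cycles.
13 − 3 = 10 transpositions; sign(π) = (−1)^10 = +1.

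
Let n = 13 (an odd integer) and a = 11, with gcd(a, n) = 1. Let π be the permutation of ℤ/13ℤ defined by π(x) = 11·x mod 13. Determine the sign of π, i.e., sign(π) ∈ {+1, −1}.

-1

Start at x=9: 9 → 8 → 10 → 6 → 1 → 11 → 4 → … (one orbit).
π_11 has 2 disjoint cycles with lengths [12, 1] on {0,…,12}.
With 2 cycles on 13 points, sign = (−1)^{13−2} = -1.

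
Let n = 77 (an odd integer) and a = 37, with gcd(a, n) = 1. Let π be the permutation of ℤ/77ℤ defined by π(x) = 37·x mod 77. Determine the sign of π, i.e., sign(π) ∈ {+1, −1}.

Trace 25: π^k(25) = [25, 1, 37, 60, 64, 58, 67] for k=0..6.
The orbit structure of x ↦ 37x mod 77: 9 orbits of sizes [15, 15, 15, 15, 5, 5, 3, 3, 1].
n − c = 77 − 9 = 68; sign = (−1)^68 = +1.

+1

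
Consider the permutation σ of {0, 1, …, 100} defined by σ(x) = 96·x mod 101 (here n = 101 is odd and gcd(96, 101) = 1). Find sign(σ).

+1

Trace 14: π^k(14) = [14, 31, 47, 68, 64, 84, 85] for k=0..6.
Cycle lengths of π_96 on ℤ/101ℤ: [50, 50, 1]; 3 cycles in total.
sign(π) = (−1)^{n − #cycles} = (−1)^{101−3} = (−1)^98 = +1.
(96|101)_J = +1 (Zolotarev's lemma cross-check).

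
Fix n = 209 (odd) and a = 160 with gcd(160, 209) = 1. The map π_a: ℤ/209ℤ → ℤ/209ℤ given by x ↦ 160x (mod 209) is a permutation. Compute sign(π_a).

Orbit of 45 under x↦160x: [45, 94, 201, 183, 20, 65, 159]… (length divides ord_209(160)).
Cycle lengths of π_160 on ℤ/209ℤ: [30, 30, 30, 30, 30, 30, 10, 6, 6, 6, 1]; 11 cycles in total.
Σ(ℓ_i−1) = 209−11 = 198; sign = (−1)^198 = +1.
The Jacobi symbol (160|209) = +1 (Zolotarev) agrees.

+1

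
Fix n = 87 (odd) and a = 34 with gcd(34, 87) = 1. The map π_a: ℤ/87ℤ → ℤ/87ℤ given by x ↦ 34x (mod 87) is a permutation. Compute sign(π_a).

Trace 82: π^k(82) = [82, 4, 49, 13, 7, 64, 1] for k=0..6.
Decompose π into cycles: lengths [14, 14, 14, 14, 14, 14, 1, 1, 1] (9 cycles, including the fixed point 0).
9 cycles on 87: each ℓ→(−1)^(ℓ−1), product (−1)^78 = +1.
Zolotarev: (34|87) = +1, matching the cycle-count sign.

+1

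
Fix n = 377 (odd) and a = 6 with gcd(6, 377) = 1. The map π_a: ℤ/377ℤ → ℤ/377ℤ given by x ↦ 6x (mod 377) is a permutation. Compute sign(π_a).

-1

Trace 318: π^k(318) = [318, 23, 138, 74, 67, 25, 150] for k=0..6.
The orbit structure of x ↦ 6x mod 377: 8 orbits of sizes [84, 84, 84, 84, 14, 14, 12, 1].
With 8 cycles on 377 points, sign = (−1)^{377−8} = -1.
The Jacobi symbol (6|377) = -1 (Zolotarev) agrees.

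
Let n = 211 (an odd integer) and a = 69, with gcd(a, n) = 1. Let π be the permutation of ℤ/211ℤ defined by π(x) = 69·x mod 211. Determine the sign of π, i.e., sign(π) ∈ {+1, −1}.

Start at x=178: 178 → 44 → 82 → 172 → 52 → 1 → 69 → … (one orbit).
Cycle lengths of π_69 on ℤ/211ℤ: [105, 105, 1]; 3 cycles in total.
211 − 3 = 208 transpositions; sign(π) = (−1)^208 = +1.

+1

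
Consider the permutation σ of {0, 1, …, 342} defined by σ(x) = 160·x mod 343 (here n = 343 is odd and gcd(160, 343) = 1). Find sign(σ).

-1

Orbit of 50 under x↦160x: [50, 111, 267, 188, 239, 167, 309]… (length divides ord_343(160)).
Decompose π into cycles: lengths [98, 98, 98, 14, 14, 14, 2, 2, 2, 1] (10 cycles, including the fixed point 0).
sign(π) = (−1)^{n − #cycles} = (−1)^{343−10} = (−1)^333 = -1.
Check: (160/343) = -1 by Zolotarev.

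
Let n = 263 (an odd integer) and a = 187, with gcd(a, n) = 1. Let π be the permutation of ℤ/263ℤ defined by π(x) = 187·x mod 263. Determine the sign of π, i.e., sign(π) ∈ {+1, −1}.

Trace 233: π^k(233) = [233, 176, 37, 81, 156, 242, 18] for k=0..6.
Decompose π into cycles: lengths [131, 131, 1] (3 cycles, including the fixed point 0).
With 3 cycles on 263 points, sign = (−1)^{263−3} = +1.
Check: (187/263) = +1 by Zolotarev.

+1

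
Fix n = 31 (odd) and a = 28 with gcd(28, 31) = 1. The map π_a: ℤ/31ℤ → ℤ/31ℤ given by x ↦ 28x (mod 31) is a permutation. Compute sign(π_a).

Start at x=4: 4 → 19 → 5 → 16 → 14 → 20 → 2 → … (one orbit).
3 cycles of lengths [15, 15, 1].
31 − 3 = 28 transpositions; sign(π) = (−1)^28 = +1.

+1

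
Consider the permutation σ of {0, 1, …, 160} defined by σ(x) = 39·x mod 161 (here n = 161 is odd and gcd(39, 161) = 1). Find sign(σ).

+1

Start at x=81: 81 → 100 → 36 → 116 → 16 → 141 → 25 → … (one orbit).
9 cycles of lengths [33, 33, 33, 33, 11, 11, 3, 3, 1].
9 cycles on 161: each ℓ→(−1)^(ℓ−1), product (−1)^152 = +1.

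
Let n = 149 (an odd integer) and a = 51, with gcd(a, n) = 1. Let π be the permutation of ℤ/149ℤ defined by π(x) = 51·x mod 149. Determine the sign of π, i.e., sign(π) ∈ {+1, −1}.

-1

Orbit of 127 under x↦51x: [127, 70, 143, 141, 39, 52, 119]… (length divides ord_149(51)).
Cycle lengths of π_51 on ℤ/149ℤ: [148, 1]; 2 cycles in total.
sign(π) = (−1)^{n − #cycles} = (−1)^{149−2} = (−1)^147 = -1.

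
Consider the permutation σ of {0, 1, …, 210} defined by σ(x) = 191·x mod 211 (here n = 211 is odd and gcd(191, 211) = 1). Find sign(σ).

-1

Trace 171: π^k(171) = [171, 167, 36, 124, 52, 15, 122] for k=0..6.
Cycle lengths of π_191 on ℤ/211ℤ: [210, 1]; 2 cycles in total.
211 − 2 = 209 transpositions; sign(π) = (−1)^209 = -1.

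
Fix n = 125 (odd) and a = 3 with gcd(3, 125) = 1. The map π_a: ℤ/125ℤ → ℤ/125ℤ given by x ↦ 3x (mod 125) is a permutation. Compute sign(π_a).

-1

Orbit of 68 under x↦3x: [68, 79, 112, 86, 8, 24, 72]… (length divides ord_125(3)).
Decompose π into cycles: lengths [100, 20, 4, 1] (4 cycles, including the fixed point 0).
With 4 cycles on 125 points, sign = (−1)^{125−4} = -1.
The Jacobi symbol (3|125) = -1 (Zolotarev) agrees.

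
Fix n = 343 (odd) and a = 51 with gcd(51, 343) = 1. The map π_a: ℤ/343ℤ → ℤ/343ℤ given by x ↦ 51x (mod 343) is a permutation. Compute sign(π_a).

+1

Trace 116: π^k(116) = [116, 85, 219, 193, 239, 184, 123] for k=0..6.
Cycle type of π: 147×2 + 21×2 + 3×2 + 1; total 7 cycles.
With 7 cycles on 343 points, sign = (−1)^{343−7} = +1.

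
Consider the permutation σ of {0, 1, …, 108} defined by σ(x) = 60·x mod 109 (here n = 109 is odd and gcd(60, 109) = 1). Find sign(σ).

Trace 35: π^k(35) = [35, 29, 105, 87, 97, 43, 73] for k=0..6.
Cycle type of π: 54×2 + 1; total 3 cycles.
n − c = 109 − 3 = 106; sign = (−1)^106 = +1.

+1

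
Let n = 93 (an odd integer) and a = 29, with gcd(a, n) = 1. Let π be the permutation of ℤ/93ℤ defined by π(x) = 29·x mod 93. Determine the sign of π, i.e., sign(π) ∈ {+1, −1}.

+1

Orbit of 70 under x↦29x: [70, 77, 1, 29, 4, 23, 16]… (length divides ord_93(29)).
Cycle type of π: 10×9 + 2 + 1; total 11 cycles.
With 11 cycles on 93 points, sign = (−1)^{93−11} = +1.
Zolotarev: (29|93) = +1, matching the cycle-count sign.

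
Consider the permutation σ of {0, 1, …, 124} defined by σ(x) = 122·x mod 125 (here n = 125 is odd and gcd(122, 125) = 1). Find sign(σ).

Start at x=6: 6 → 107 → 54 → 88 → 111 → 42 → 124 → … (one orbit).
π_122 has 4 disjoint cycles with lengths [100, 20, 4, 1] on {0,…,124}.
With 4 cycles on 125 points, sign = (−1)^{125−4} = -1.
The Jacobi symbol (122|125) = -1 (Zolotarev) agrees.

-1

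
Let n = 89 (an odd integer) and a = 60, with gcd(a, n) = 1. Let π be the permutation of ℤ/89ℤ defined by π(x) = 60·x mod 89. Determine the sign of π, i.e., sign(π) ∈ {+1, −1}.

-1

Start at x=46: 46 → 1 → 60 → 40 → 86 → 87 → 58 → … (one orbit).
Decompose π into cycles: lengths [88, 1] (2 cycles, including the fixed point 0).
Σ(ℓ_i−1) = 89−2 = 87; sign = (−1)^87 = -1.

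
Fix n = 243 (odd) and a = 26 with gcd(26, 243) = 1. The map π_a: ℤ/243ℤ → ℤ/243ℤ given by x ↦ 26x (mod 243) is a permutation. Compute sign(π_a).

-1

Orbit of 190 under x↦26x: [190, 80, 136, 134, 82, 188, 28]… (length divides ord_243(26)).
Decompose π into cycles: lengths [18, 18, 18, 18, 18, 18, 18, 18, 18, 6, 6, 6, 6, 6, 6, 6, 6, 6, 2, 2, 2, 2, 2, 2, 2, 2, 2, 2, 2, 2, 2, 1] (32 cycles, including the fixed point 0).
With 32 cycles on 243 points, sign = (−1)^{243−32} = -1.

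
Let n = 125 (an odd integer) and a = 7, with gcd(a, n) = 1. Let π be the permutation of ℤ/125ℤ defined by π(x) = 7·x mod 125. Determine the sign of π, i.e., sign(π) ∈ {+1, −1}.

-1

Trace 118: π^k(118) = [118, 76, 32, 99, 68, 101, 82] for k=0..6.
Cycle type of π: 20×5 + 4×6 + 1; total 12 cycles.
n − c = 125 − 12 = 113; sign = (−1)^113 = -1.
(7|125)_J = -1 (Zolotarev's lemma cross-check).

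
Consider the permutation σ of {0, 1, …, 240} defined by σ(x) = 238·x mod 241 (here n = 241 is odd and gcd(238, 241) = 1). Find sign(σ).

Trace 20: π^k(20) = [20, 181, 180, 183, 174, 201, 120] for k=0..6.
3 cycles of lengths [120, 120, 1].
With 3 cycles on 241 points, sign = (−1)^{241−3} = +1.
Check: (238/241) = +1 by Zolotarev.

+1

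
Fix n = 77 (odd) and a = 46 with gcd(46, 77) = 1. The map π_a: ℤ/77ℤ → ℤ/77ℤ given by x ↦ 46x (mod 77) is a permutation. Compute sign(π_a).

-1

Start at x=50: 50 → 67 → 2 → 15 → 74 → 16 → 43 → … (one orbit).
Cycle lengths of π_46 on ℤ/77ℤ: [30, 30, 10, 3, 3, 1]; 6 cycles in total.
77 − 6 = 71 transpositions; sign(π) = (−1)^71 = -1.
(46|77)_J = -1 (Zolotarev's lemma cross-check).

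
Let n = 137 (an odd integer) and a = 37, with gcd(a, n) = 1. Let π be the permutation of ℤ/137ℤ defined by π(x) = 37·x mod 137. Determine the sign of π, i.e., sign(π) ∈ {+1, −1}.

+1

Orbit of 100 under x↦37x: [100, 1, 37, 136]… (length divides ord_137(37)).
Decompose π into cycles: lengths [4, 4, 4, 4, 4, 4, 4, 4, 4, 4, 4, 4, 4, 4, 4, 4, 4, 4, 4, 4, 4, 4, 4, 4, 4, 4, 4, 4, 4, 4, 4, 4, 4, 4, 1] (35 cycles, including the fixed point 0).
Σ(ℓ_i−1) = 137−35 = 102; sign = (−1)^102 = +1.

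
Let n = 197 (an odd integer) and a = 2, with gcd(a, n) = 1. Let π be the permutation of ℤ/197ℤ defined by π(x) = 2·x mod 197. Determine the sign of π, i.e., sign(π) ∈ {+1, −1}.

-1

Start at x=80: 80 → 160 → 123 → 49 → 98 → 196 → 195 → … (one orbit).
Decompose π into cycles: lengths [196, 1] (2 cycles, including the fixed point 0).
197 − 2 = 195 transpositions; sign(π) = (−1)^195 = -1.
Zolotarev: (2|197) = -1, matching the cycle-count sign.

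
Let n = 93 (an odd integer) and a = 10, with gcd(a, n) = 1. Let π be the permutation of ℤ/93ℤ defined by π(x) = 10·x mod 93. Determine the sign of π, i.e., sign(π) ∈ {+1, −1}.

+1

Trace 25: π^k(25) = [25, 64, 82, 76, 16, 67, 19] for k=0..6.
Decompose π into cycles: lengths [15, 15, 15, 15, 15, 15, 1, 1, 1] (9 cycles, including the fixed point 0).
n − c = 93 − 9 = 84; sign = (−1)^84 = +1.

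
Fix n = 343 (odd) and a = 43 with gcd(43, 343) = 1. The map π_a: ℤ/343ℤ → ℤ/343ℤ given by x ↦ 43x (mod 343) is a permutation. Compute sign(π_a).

+1

Orbit of 92 under x↦43x: [92, 183, 323, 169, 64, 8, 1]… (length divides ord_343(43)).
Decompose π into cycles: lengths [49, 49, 49, 49, 49, 49, 7, 7, 7, 7, 7, 7, 1, 1, 1, 1, 1, 1, 1] (19 cycles, including the fixed point 0).
343 − 19 = 324 transpositions; sign(π) = (−1)^324 = +1.
(43|343)_J = +1 (Zolotarev's lemma cross-check).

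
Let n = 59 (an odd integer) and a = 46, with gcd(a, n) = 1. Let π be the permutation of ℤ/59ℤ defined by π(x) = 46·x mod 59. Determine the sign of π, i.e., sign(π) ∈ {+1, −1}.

+1

Trace 4: π^k(4) = [4, 7, 27, 3, 20, 35, 17] for k=0..6.
The orbit structure of x ↦ 46x mod 59: 3 orbits of sizes [29, 29, 1].
With 3 cycles on 59 points, sign = (−1)^{59−3} = +1.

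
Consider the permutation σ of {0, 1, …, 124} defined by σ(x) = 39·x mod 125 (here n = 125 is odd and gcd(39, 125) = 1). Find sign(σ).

Trace 74: π^k(74) = [74, 11, 54, 106, 9, 101, 64] for k=0..6.
The orbit structure of x ↦ 39x mod 125: 7 orbits of sizes [50, 50, 10, 10, 2, 2, 1].
sign(π) = (−1)^{n − #cycles} = (−1)^{125−7} = (−1)^118 = +1.
Via Zolotarev, sign(π_{39}) = (39|125) = +1.

+1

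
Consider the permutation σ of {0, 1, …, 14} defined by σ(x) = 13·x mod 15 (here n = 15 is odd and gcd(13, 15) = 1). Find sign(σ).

Orbit of 1 under x↦13x: [1, 13, 4, 7]… (length divides ord_15(13)).
The orbit structure of x ↦ 13x mod 15: 6 orbits of sizes [4, 4, 4, 1, 1, 1].
sign(π) = (−1)^{n − #cycles} = (−1)^{15−6} = (−1)^9 = -1.
Zolotarev: (13|15) = -1, matching the cycle-count sign.

-1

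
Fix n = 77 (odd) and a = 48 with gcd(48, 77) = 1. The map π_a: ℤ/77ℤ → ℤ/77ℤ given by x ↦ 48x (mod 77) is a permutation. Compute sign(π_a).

Trace 1: π^k(1) = [1, 48, 71, 20, 36, 34, 15] for k=0..6.
Decompose π into cycles: lengths [10, 10, 10, 10, 10, 10, 5, 5, 2, 2, 2, 1] (12 cycles, including the fixed point 0).
12 cycles on 77: each ℓ→(−1)^(ℓ−1), product (−1)^65 = -1.

-1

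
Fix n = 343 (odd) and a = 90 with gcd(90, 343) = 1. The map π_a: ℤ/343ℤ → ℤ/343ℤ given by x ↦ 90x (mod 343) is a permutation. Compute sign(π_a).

-1

Orbit of 265 under x↦90x: [265, 183, 6, 197, 237, 64, 272]… (length divides ord_343(90)).
Cycle lengths of π_90 on ℤ/343ℤ: [98, 98, 98, 14, 14, 14, 2, 2, 2, 1]; 10 cycles in total.
sign(π) = (−1)^{n − #cycles} = (−1)^{343−10} = (−1)^333 = -1.
The Jacobi symbol (90|343) = -1 (Zolotarev) agrees.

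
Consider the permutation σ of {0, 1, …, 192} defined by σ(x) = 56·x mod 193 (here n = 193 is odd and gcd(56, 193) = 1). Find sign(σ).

Orbit of 143 under x↦56x: [143, 95, 109, 121, 21, 18, 43]… (length divides ord_193(56)).
Cycle lengths of π_56 on ℤ/193ℤ: [96, 96, 1]; 3 cycles in total.
3 cycles on 193: each ℓ→(−1)^(ℓ−1), product (−1)^190 = +1.

+1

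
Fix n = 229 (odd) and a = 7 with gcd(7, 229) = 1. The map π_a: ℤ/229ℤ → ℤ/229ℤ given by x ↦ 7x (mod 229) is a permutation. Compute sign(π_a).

Orbit of 192 under x↦7x: [192, 199, 19, 133, 15, 105, 48]… (length divides ord_229(7)).
π_7 has 2 disjoint cycles with lengths [228, 1] on {0,…,228}.
2 cycles on 229: each ℓ→(−1)^(ℓ−1), product (−1)^227 = -1.
(7|229)_J = -1 (Zolotarev's lemma cross-check).

-1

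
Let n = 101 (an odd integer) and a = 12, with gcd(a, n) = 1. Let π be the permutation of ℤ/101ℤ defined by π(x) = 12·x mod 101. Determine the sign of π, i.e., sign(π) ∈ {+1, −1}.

-1

Orbit of 71 under x↦12x: [71, 44, 23, 74, 80, 51, 6]… (length divides ord_101(12)).
The orbit structure of x ↦ 12x mod 101: 2 orbits of sizes [100, 1].
n − c = 101 − 2 = 99; sign = (−1)^99 = -1.
Zolotarev: (12|101) = -1, matching the cycle-count sign.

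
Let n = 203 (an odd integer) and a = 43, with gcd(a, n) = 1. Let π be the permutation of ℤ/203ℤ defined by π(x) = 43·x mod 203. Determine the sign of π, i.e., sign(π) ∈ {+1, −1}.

-1

Orbit of 36 under x↦43x: [36, 127, 183, 155, 169, 162, 64]… (length divides ord_203(43)).
Decompose π into cycles: lengths [28, 28, 28, 28, 28, 28, 28, 1, 1, 1, 1, 1, 1, 1] (14 cycles, including the fixed point 0).
sign(π) = (−1)^{n − #cycles} = (−1)^{203−14} = (−1)^189 = -1.
(43|203)_J = -1 (Zolotarev's lemma cross-check).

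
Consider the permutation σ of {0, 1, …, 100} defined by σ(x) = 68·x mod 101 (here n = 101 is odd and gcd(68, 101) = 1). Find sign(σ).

Orbit of 78 under x↦68x: [78, 52, 1, 68, 79, 19, 80]… (length divides ord_101(68)).
Cycle type of π: 25×4 + 1; total 5 cycles.
n − c = 101 − 5 = 96; sign = (−1)^96 = +1.
Zolotarev: (68|101) = +1, matching the cycle-count sign.

+1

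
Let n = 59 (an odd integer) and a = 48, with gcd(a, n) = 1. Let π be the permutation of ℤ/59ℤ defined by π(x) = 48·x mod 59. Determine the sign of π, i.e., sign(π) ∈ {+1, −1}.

+1

Orbit of 51 under x↦48x: [51, 29, 35, 28, 46, 25, 20]… (length divides ord_59(48)).
The orbit structure of x ↦ 48x mod 59: 3 orbits of sizes [29, 29, 1].
59 − 3 = 56 transpositions; sign(π) = (−1)^56 = +1.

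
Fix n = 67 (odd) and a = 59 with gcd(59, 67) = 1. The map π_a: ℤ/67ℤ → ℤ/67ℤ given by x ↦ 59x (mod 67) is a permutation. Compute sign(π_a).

+1

Start at x=25: 25 → 1 → 59 → 64 → 24 → 9 → 62 → … (one orbit).
7 cycles of lengths [11, 11, 11, 11, 11, 11, 1].
With 7 cycles on 67 points, sign = (−1)^{67−7} = +1.
The Jacobi symbol (59|67) = +1 (Zolotarev) agrees.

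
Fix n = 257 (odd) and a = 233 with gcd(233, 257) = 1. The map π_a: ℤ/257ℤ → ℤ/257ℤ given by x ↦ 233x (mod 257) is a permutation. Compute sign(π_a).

-1

Trace 102: π^k(102) = [102, 122, 156, 111, 163, 200, 83] for k=0..6.
The orbit structure of x ↦ 233x mod 257: 2 orbits of sizes [256, 1].
With 2 cycles on 257 points, sign = (−1)^{257−2} = -1.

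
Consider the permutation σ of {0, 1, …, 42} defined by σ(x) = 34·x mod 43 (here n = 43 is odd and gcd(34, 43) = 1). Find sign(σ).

Start at x=33: 33 → 4 → 7 → 23 → 8 → 14 → 3 → … (one orbit).
Cycle lengths of π_34 on ℤ/43ℤ: [42, 1]; 2 cycles in total.
n − c = 43 − 2 = 41; sign = (−1)^41 = -1.

-1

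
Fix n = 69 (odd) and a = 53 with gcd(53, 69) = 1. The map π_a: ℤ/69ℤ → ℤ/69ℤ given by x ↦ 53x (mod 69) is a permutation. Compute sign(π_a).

Start at x=64: 64 → 11 → 31 → 56 → 1 → 53 → 49 → … (one orbit).
Cycle lengths of π_53 on ℤ/69ℤ: [22, 22, 22, 2, 1]; 5 cycles in total.
Σ(ℓ_i−1) = 69−5 = 64; sign = (−1)^64 = +1.

+1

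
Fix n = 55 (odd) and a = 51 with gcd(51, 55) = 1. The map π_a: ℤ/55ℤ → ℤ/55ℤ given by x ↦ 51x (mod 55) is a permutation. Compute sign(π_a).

Orbit of 51 under x↦51x: [51, 16, 46, 36, 21, 26, 6]… (length divides ord_55(51)).
Decompose π into cycles: lengths [10, 10, 10, 10, 10, 1, 1, 1, 1, 1] (10 cycles, including the fixed point 0).
55 − 10 = 45 transpositions; sign(π) = (−1)^45 = -1.

-1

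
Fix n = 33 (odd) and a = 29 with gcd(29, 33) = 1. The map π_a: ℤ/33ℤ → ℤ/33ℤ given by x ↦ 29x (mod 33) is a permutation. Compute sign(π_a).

Orbit of 1 under x↦29x: [1, 29, 16, 2, 25, 32, 4]… (length divides ord_33(29)).
5 cycles of lengths [10, 10, 10, 2, 1].
33 − 5 = 28 transpositions; sign(π) = (−1)^28 = +1.
Check: (29/33) = +1 by Zolotarev.

+1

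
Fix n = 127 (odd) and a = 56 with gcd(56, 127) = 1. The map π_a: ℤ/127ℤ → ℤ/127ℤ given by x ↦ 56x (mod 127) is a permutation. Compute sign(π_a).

-1

Orbit of 93 under x↦56x: [93, 1, 56, 88, 102, 124, 86]… (length divides ord_127(56)).
π_56 has 2 disjoint cycles with lengths [126, 1] on {0,…,126}.
n − c = 127 − 2 = 125; sign = (−1)^125 = -1.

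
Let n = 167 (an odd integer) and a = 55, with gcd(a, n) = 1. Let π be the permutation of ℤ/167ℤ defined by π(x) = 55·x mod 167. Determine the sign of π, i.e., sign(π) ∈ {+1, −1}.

-1

Start at x=33: 33 → 145 → 126 → 83 → 56 → 74 → 62 → … (one orbit).
Cycle type of π: 166 + 1; total 2 cycles.
sign(π) = (−1)^{n − #cycles} = (−1)^{167−2} = (−1)^165 = -1.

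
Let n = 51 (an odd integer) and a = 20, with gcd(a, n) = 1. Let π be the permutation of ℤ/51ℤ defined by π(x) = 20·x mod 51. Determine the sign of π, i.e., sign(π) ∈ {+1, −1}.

Trace 41: π^k(41) = [41, 4, 29, 19, 23, 1, 20] for k=0..6.
Cycle lengths of π_20 on ℤ/51ℤ: [16, 16, 16, 2, 1]; 5 cycles in total.
51 − 5 = 46 transpositions; sign(π) = (−1)^46 = +1.
Zolotarev: (20|51) = +1, matching the cycle-count sign.

+1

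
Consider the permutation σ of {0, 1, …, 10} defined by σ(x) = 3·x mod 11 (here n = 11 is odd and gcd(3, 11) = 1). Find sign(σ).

+1

Orbit of 4 under x↦3x: [4, 1, 3, 9, 5]… (length divides ord_11(3)).
π_3 has 3 disjoint cycles with lengths [5, 5, 1] on {0,…,10}.
With 3 cycles on 11 points, sign = (−1)^{11−3} = +1.
The Jacobi symbol (3|11) = +1 (Zolotarev) agrees.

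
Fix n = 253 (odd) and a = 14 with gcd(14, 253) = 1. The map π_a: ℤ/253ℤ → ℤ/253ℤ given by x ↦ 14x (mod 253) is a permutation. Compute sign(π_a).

Trace 38: π^k(38) = [38, 26, 111, 36, 251, 225, 114] for k=0..6.
The orbit structure of x ↦ 14x mod 253: 6 orbits of sizes [110, 110, 22, 5, 5, 1].
With 6 cycles on 253 points, sign = (−1)^{253−6} = -1.
The Jacobi symbol (14|253) = -1 (Zolotarev) agrees.

-1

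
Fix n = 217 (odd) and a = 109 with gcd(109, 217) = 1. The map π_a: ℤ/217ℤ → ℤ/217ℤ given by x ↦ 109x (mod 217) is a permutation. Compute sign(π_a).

Orbit of 4 under x↦109x: [4, 2, 1, 109, 163, 190, 95]… (length divides ord_217(109)).
21 cycles of lengths [15, 15, 15, 15, 15, 15, 15, 15, 15, 15, 15, 15, 5, 5, 5, 5, 5, 5, 3, 3, 1].
217 − 21 = 196 transpositions; sign(π) = (−1)^196 = +1.

+1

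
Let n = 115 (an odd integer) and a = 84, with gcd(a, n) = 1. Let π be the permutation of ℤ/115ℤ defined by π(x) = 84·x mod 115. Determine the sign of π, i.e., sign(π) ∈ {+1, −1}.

Start at x=31: 31 → 74 → 6 → 44 → 16 → 79 → 81 → … (one orbit).
Decompose π into cycles: lengths [22, 22, 22, 22, 22, 2, 2, 1] (8 cycles, including the fixed point 0).
sign(π) = (−1)^{n − #cycles} = (−1)^{115−8} = (−1)^107 = -1.

-1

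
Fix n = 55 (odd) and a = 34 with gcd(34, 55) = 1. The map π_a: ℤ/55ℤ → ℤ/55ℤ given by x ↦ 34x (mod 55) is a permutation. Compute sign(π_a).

Start at x=1: 1 → 34 → 1 (one orbit).
Cycle type of π: 2×22 + 1×11; total 33 cycles.
Σ(ℓ_i−1) = 55−33 = 22; sign = (−1)^22 = +1.

+1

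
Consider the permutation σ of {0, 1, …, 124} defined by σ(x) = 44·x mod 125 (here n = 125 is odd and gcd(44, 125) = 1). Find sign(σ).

Start at x=54: 54 → 1 → 44 → 61 → 59 → 96 → 99 → … (one orbit).
The orbit structure of x ↦ 44x mod 125: 7 orbits of sizes [50, 50, 10, 10, 2, 2, 1].
sign(π) = (−1)^{n − #cycles} = (−1)^{125−7} = (−1)^118 = +1.
Check: (44/125) = +1 by Zolotarev.

+1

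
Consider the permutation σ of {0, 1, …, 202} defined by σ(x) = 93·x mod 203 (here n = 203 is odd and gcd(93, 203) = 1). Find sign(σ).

Start at x=25: 25 → 92 → 30 → 151 → 36 → 100 → 165 → … (one orbit).
Cycle type of π: 42×4 + 14×2 + 3×2 + 1; total 9 cycles.
With 9 cycles on 203 points, sign = (−1)^{203−9} = +1.
Via Zolotarev, sign(π_{93}) = (93|203) = +1.

+1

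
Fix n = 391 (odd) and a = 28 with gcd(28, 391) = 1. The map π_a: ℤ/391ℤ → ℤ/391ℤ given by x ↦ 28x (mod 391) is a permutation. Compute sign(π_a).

+1

Orbit of 26 under x↦28x: [26, 337, 52, 283, 104, 175, 208]… (length divides ord_391(28)).
Cycle lengths of π_28 on ℤ/391ℤ: [176, 176, 22, 16, 1]; 5 cycles in total.
n − c = 391 − 5 = 386; sign = (−1)^386 = +1.
The Jacobi symbol (28|391) = +1 (Zolotarev) agrees.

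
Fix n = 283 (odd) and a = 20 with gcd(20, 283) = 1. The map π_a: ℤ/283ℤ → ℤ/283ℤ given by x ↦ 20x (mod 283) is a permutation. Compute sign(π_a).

Trace 211: π^k(211) = [211, 258, 66, 188, 81, 205, 138] for k=0..6.
Cycle lengths of π_20 on ℤ/283ℤ: [282, 1]; 2 cycles in total.
With 2 cycles on 283 points, sign = (−1)^{283−2} = -1.
Zolotarev: (20|283) = -1, matching the cycle-count sign.

-1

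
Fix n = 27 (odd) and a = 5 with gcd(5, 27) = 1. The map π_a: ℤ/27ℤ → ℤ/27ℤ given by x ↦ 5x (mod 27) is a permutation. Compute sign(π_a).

Orbit of 25 under x↦5x: [25, 17, 4, 20, 19, 14, 16]… (length divides ord_27(5)).
Cycle lengths of π_5 on ℤ/27ℤ: [18, 6, 2, 1]; 4 cycles in total.
27 − 4 = 23 transpositions; sign(π) = (−1)^23 = -1.
Check: (5/27) = -1 by Zolotarev.

-1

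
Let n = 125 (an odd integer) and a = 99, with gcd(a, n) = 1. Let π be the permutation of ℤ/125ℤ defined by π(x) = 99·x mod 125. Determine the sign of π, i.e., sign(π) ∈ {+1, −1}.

+1

Orbit of 101 under x↦99x: [101, 124, 26, 74, 76, 24, 1]… (length divides ord_125(99)).
Cycle lengths of π_99 on ℤ/125ℤ: [10, 10, 10, 10, 10, 10, 10, 10, 10, 10, 2, 2, 2, 2, 2, 2, 2, 2, 2, 2, 2, 2, 1]; 23 cycles in total.
23 cycles on 125: each ℓ→(−1)^(ℓ−1), product (−1)^102 = +1.
(99|125)_J = +1 (Zolotarev's lemma cross-check).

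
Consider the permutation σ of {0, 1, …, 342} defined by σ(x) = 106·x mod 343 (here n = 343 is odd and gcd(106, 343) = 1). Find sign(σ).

Orbit of 190 under x↦106x: [190, 246, 8, 162, 22, 274, 232]… (length divides ord_343(106)).
The orbit structure of x ↦ 106x mod 343: 19 orbits of sizes [49, 49, 49, 49, 49, 49, 7, 7, 7, 7, 7, 7, 1, 1, 1, 1, 1, 1, 1].
With 19 cycles on 343 points, sign = (−1)^{343−19} = +1.
Via Zolotarev, sign(π_{106}) = (106|343) = +1.

+1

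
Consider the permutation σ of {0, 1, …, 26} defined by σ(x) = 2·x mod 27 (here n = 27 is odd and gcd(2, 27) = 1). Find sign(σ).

-1

Orbit of 16 under x↦2x: [16, 5, 10, 20, 13, 26, 25]… (length divides ord_27(2)).
π_2 has 4 disjoint cycles with lengths [18, 6, 2, 1] on {0,…,26}.
27 − 4 = 23 transpositions; sign(π) = (−1)^23 = -1.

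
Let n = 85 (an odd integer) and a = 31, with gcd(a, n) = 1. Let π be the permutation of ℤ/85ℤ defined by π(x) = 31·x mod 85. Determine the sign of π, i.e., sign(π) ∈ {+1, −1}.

-1

Start at x=46: 46 → 66 → 6 → 16 → 71 → 76 → 61 → … (one orbit).
Cycle type of π: 16×5 + 1×5; total 10 cycles.
Σ(ℓ_i−1) = 85−10 = 75; sign = (−1)^75 = -1.
Check: (31/85) = -1 by Zolotarev.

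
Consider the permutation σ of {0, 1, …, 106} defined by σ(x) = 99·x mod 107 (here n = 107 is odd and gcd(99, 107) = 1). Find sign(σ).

+1

Trace 3: π^k(3) = [3, 83, 85, 69, 90, 29, 89] for k=0..6.
The orbit structure of x ↦ 99x mod 107: 3 orbits of sizes [53, 53, 1].
sign(π) = (−1)^{n − #cycles} = (−1)^{107−3} = (−1)^104 = +1.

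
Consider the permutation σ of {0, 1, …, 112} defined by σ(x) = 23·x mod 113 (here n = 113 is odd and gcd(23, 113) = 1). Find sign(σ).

-1

Start at x=54: 54 → 112 → 90 → 36 → 37 → 60 → 24 → … (one orbit).
π_23 has 2 disjoint cycles with lengths [112, 1] on {0,…,112}.
2 cycles on 113: each ℓ→(−1)^(ℓ−1), product (−1)^111 = -1.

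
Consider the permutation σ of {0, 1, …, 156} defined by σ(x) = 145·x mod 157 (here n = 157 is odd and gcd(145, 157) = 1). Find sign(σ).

+1

Start at x=145: 145 → 144 → 156 → 12 → 13 → 1 → 145 (one orbit).
Cycle lengths of π_145 on ℤ/157ℤ: [6, 6, 6, 6, 6, 6, 6, 6, 6, 6, 6, 6, 6, 6, 6, 6, 6, 6, 6, 6, 6, 6, 6, 6, 6, 6, 1]; 27 cycles in total.
Σ(ℓ_i−1) = 157−27 = 130; sign = (−1)^130 = +1.
The Jacobi symbol (145|157) = +1 (Zolotarev) agrees.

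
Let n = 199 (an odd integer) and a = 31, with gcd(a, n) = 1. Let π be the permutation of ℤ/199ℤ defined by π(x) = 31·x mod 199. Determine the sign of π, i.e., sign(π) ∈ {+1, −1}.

Orbit of 158 under x↦31x: [158, 122, 1, 31, 165, 140, 161]… (length divides ord_199(31)).
The orbit structure of x ↦ 31x mod 199: 3 orbits of sizes [99, 99, 1].
With 3 cycles on 199 points, sign = (−1)^{199−3} = +1.

+1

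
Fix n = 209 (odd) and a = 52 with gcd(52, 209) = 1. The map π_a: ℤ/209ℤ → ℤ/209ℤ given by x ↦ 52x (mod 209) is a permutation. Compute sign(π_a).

Orbit of 189 under x↦52x: [189, 5, 51, 144, 173, 9, 50]… (length divides ord_209(52)).
Cycle lengths of π_52 on ℤ/209ℤ: [90, 90, 18, 10, 1]; 5 cycles in total.
sign(π) = (−1)^{n − #cycles} = (−1)^{209−5} = (−1)^204 = +1.
Zolotarev: (52|209) = +1, matching the cycle-count sign.

+1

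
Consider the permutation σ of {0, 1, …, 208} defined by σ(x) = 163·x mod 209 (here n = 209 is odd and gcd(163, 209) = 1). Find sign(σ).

Trace 115: π^k(115) = [115, 144, 64, 191, 201, 159, 1] for k=0..6.
21 cycles of lengths [15, 15, 15, 15, 15, 15, 15, 15, 15, 15, 15, 15, 5, 5, 3, 3, 3, 3, 3, 3, 1].
sign(π) = (−1)^{n − #cycles} = (−1)^{209−21} = (−1)^188 = +1.
Via Zolotarev, sign(π_{163}) = (163|209) = +1.

+1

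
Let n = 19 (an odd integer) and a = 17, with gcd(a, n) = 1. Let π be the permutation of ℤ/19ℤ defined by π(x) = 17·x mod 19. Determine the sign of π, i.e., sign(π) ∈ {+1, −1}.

Trace 1: π^k(1) = [1, 17, 4, 11, 16, 6, 7] for k=0..6.
The orbit structure of x ↦ 17x mod 19: 3 orbits of sizes [9, 9, 1].
sign(π) = (−1)^{n − #cycles} = (−1)^{19−3} = (−1)^16 = +1.
Via Zolotarev, sign(π_{17}) = (17|19) = +1.

+1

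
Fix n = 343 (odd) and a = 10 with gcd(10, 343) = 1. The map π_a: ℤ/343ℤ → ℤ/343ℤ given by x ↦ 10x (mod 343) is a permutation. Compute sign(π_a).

Trace 53: π^k(53) = [53, 187, 155, 178, 65, 307, 326] for k=0..6.
Decompose π into cycles: lengths [294, 42, 6, 1] (4 cycles, including the fixed point 0).
4 cycles on 343: each ℓ→(−1)^(ℓ−1), product (−1)^339 = -1.
Check: (10/343) = -1 by Zolotarev.

-1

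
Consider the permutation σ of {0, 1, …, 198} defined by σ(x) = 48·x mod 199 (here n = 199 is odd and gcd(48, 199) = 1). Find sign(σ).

-1

Trace 107: π^k(107) = [107, 161, 166, 8, 185, 124, 181] for k=0..6.
π_48 has 2 disjoint cycles with lengths [198, 1] on {0,…,198}.
Σ(ℓ_i−1) = 199−2 = 197; sign = (−1)^197 = -1.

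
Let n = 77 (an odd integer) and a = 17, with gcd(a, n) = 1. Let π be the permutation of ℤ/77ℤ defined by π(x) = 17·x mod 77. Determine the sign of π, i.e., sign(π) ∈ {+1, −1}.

Orbit of 10 under x↦17x: [10, 16, 41, 4, 68, 1, 17]… (length divides ord_77(17)).
Decompose π into cycles: lengths [30, 30, 10, 6, 1] (5 cycles, including the fixed point 0).
77 − 5 = 72 transpositions; sign(π) = (−1)^72 = +1.
Zolotarev: (17|77) = +1, matching the cycle-count sign.

+1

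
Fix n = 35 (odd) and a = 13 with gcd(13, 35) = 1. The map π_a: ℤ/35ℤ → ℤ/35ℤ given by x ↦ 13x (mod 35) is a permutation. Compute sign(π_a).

+1

Trace 29: π^k(29) = [29, 27, 1, 13] for k=0..3.
Cycle lengths of π_13 on ℤ/35ℤ: [4, 4, 4, 4, 4, 4, 4, 2, 2, 2, 1]; 11 cycles in total.
11 cycles on 35: each ℓ→(−1)^(ℓ−1), product (−1)^24 = +1.
(13|35)_J = +1 (Zolotarev's lemma cross-check).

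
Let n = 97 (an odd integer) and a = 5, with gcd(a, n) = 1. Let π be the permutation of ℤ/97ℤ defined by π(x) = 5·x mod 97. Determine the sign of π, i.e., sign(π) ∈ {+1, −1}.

-1

Orbit of 10 under x↦5x: [10, 50, 56, 86, 42, 16, 80]… (length divides ord_97(5)).
Cycle lengths of π_5 on ℤ/97ℤ: [96, 1]; 2 cycles in total.
sign(π) = (−1)^{n − #cycles} = (−1)^{97−2} = (−1)^95 = -1.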